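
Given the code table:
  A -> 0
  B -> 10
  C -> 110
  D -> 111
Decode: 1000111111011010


Decoding:
10 -> B
0 -> A
0 -> A
111 -> D
111 -> D
0 -> A
110 -> C
10 -> B


Result: BAADDACB


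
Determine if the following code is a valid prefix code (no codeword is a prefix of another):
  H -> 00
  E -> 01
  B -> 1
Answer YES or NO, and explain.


Checking each pair (does one codeword prefix another?):
  H='00' vs E='01': no prefix
  H='00' vs B='1': no prefix
  E='01' vs H='00': no prefix
  E='01' vs B='1': no prefix
  B='1' vs H='00': no prefix
  B='1' vs E='01': no prefix
No violation found over all pairs.

YES -- this is a valid prefix code. No codeword is a prefix of any other codeword.


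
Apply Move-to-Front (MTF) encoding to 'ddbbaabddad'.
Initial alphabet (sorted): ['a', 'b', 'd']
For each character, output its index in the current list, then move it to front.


MTF encoding:
'd': index 2 in ['a', 'b', 'd'] -> ['d', 'a', 'b']
'd': index 0 in ['d', 'a', 'b'] -> ['d', 'a', 'b']
'b': index 2 in ['d', 'a', 'b'] -> ['b', 'd', 'a']
'b': index 0 in ['b', 'd', 'a'] -> ['b', 'd', 'a']
'a': index 2 in ['b', 'd', 'a'] -> ['a', 'b', 'd']
'a': index 0 in ['a', 'b', 'd'] -> ['a', 'b', 'd']
'b': index 1 in ['a', 'b', 'd'] -> ['b', 'a', 'd']
'd': index 2 in ['b', 'a', 'd'] -> ['d', 'b', 'a']
'd': index 0 in ['d', 'b', 'a'] -> ['d', 'b', 'a']
'a': index 2 in ['d', 'b', 'a'] -> ['a', 'd', 'b']
'd': index 1 in ['a', 'd', 'b'] -> ['d', 'a', 'b']


Output: [2, 0, 2, 0, 2, 0, 1, 2, 0, 2, 1]


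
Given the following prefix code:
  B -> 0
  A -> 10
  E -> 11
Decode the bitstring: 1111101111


Decoding step by step:
Bits 11 -> E
Bits 11 -> E
Bits 10 -> A
Bits 11 -> E
Bits 11 -> E


Decoded message: EEAEE


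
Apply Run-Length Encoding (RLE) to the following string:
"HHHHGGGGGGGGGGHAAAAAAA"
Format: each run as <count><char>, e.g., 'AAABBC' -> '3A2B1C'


Scanning runs left to right:
  i=0: run of 'H' x 4 -> '4H'
  i=4: run of 'G' x 10 -> '10G'
  i=14: run of 'H' x 1 -> '1H'
  i=15: run of 'A' x 7 -> '7A'

RLE = 4H10G1H7A


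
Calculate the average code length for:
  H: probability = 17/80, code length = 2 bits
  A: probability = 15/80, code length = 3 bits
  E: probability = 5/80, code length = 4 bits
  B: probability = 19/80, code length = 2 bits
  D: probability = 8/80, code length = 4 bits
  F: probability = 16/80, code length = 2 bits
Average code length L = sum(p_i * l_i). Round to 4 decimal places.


Weighted contributions p_i * l_i:
  H: (17/80) * 2 = 34/80
  A: (15/80) * 3 = 45/80
  E: (5/80) * 4 = 20/80
  B: (19/80) * 2 = 38/80
  D: (8/80) * 4 = 32/80
  F: (16/80) * 2 = 32/80
Sum = (34 + 45 + 20 + 38 + 32 + 32)/80 = 201/80

L = 201/80 = 2.5125 bits/symbol


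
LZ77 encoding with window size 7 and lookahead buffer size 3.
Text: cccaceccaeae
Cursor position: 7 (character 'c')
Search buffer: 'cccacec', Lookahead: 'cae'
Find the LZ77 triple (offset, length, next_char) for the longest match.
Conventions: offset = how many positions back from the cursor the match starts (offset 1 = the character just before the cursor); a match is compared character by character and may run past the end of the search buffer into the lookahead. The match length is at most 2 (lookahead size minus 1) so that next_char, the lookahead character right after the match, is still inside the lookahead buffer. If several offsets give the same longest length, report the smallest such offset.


Try each offset into the search buffer:
  offset=1 (pos 6, char 'c'): match length 1
  offset=2 (pos 5, char 'e'): match length 0
  offset=3 (pos 4, char 'c'): match length 1
  offset=4 (pos 3, char 'a'): match length 0
  offset=5 (pos 2, char 'c'): match length 2
  offset=6 (pos 1, char 'c'): match length 1
  offset=7 (pos 0, char 'c'): match length 1
Longest match has length 2 at offset 5.
next_char = character at position 7 + 2 = 9 -> 'e'

Best match: offset=5, length=2 (matching 'ca' starting at position 2)
LZ77 triple: (5, 2, 'e')


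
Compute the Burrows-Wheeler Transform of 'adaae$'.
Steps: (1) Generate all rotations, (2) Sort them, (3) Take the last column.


Rotations (sorted):
  0: $adaae -> last char: e
  1: aae$ad -> last char: d
  2: adaae$ -> last char: $
  3: ae$ada -> last char: a
  4: daae$a -> last char: a
  5: e$adaa -> last char: a


BWT = ed$aaa


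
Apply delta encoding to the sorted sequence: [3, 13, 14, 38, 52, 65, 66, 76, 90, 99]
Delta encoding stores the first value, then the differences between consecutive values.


First value: 3
Deltas:
  13 - 3 = 10
  14 - 13 = 1
  38 - 14 = 24
  52 - 38 = 14
  65 - 52 = 13
  66 - 65 = 1
  76 - 66 = 10
  90 - 76 = 14
  99 - 90 = 9


Delta encoded: [3, 10, 1, 24, 14, 13, 1, 10, 14, 9]


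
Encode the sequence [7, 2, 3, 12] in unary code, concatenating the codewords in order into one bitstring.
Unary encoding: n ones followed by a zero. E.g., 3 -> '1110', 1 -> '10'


Encode each number as n ones followed by a terminating 0:
  7 -> 11111110 (8 bits)
  2 -> 110 (3 bits)
  3 -> 1110 (4 bits)
  12 -> 1111111111110 (13 bits)
Total length = 8 + 3 + 4 + 13 = 28 bits.

Unary([7, 2, 3, 12]) = 1111111011011101111111111110 (28 bits)


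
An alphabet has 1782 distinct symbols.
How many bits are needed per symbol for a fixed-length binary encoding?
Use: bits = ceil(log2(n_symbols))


log2(1782) = 10.7993
Bracket: 2^10 = 1024 < 1782 <= 2^11 = 2048
So ceil(log2(1782)) = 11

bits = ceil(log2(1782)) = ceil(10.7993) = 11 bits


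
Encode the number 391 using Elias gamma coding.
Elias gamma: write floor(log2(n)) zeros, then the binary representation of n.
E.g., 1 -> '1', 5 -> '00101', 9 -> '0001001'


num_bits = floor(log2(391)) + 1 = 9
leading_zeros = num_bits - 1 = 8
binary(391) = 110000111

Elias gamma(391) = '00000000' + '110000111' = 00000000110000111 (17 bits)


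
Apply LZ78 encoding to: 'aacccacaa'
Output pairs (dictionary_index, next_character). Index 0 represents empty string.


LZ78 encoding steps:
Dictionary: {0: ''}
Step 1: w='' (idx 0), next='a' -> output (0, 'a'), add 'a' as idx 1
Step 2: w='a' (idx 1), next='c' -> output (1, 'c'), add 'ac' as idx 2
Step 3: w='' (idx 0), next='c' -> output (0, 'c'), add 'c' as idx 3
Step 4: w='c' (idx 3), next='a' -> output (3, 'a'), add 'ca' as idx 4
Step 5: w='ca' (idx 4), next='a' -> output (4, 'a'), add 'caa' as idx 5


Encoded: [(0, 'a'), (1, 'c'), (0, 'c'), (3, 'a'), (4, 'a')]


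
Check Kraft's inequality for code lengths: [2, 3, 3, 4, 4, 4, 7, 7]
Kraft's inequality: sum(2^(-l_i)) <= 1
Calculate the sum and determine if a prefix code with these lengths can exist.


Sum = 2^(-2) + 2^(-3) + 2^(-3) + 2^(-4) + 2^(-4) + 2^(-4) + 2^(-7) + 2^(-7)
    = 0.25 + 0.125 + 0.125 + 0.0625 + 0.0625 + 0.0625 + 0.0078125 + 0.0078125
    = 90/128 = 0.703125
Since 0.703125 <= 1, Kraft's inequality IS satisfied.
A prefix code with these lengths CAN exist.

Kraft sum = 0.703125. Satisfied.


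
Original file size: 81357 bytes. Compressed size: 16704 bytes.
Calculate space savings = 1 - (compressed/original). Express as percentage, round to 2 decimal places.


ratio = compressed/original = 16704/81357 = 0.205317
savings = 1 - ratio = 1 - 0.205317 = 0.794683
as a percentage: 0.794683 * 100 = 79.47%

Space savings = 1 - 16704/81357 = 79.47%


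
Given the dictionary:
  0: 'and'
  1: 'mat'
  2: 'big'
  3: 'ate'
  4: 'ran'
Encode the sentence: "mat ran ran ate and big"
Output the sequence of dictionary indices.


Look up each word in the dictionary:
  'mat' -> 1
  'ran' -> 4
  'ran' -> 4
  'ate' -> 3
  'and' -> 0
  'big' -> 2

Encoded: [1, 4, 4, 3, 0, 2]


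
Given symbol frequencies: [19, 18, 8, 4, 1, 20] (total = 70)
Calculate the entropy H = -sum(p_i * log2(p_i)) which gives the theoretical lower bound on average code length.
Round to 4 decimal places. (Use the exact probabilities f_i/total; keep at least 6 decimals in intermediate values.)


Per-symbol terms -p_i * log2(p_i) with p_i = f_i/70:
  p = 19/70 = 0.271429: log2(p) = -1.881356, -p*log2(p) = 0.510654
  p = 18/70 = 0.257143: log2(p) = -1.959358, -p*log2(p) = 0.503835
  p = 8/70 = 0.114286: log2(p) = -3.129283, -p*log2(p) = 0.357632
  p = 4/70 = 0.057143: log2(p) = -4.129283, -p*log2(p) = 0.235959
  p = 1/70 = 0.014286: log2(p) = -6.129283, -p*log2(p) = 0.087561
  p = 20/70 = 0.285714: log2(p) = -1.807355, -p*log2(p) = 0.516387
H = 0.510654 + 0.503835 + 0.357632 + 0.235959 + 0.087561 + 0.516387 = 2.212028

H = 2.212 bits/symbol


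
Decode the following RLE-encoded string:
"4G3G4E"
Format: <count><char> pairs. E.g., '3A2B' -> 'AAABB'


Expanding each <count><char> pair:
  4G -> 'GGGG'
  3G -> 'GGG'
  4E -> 'EEEE'

Decoded = GGGGGGGEEEE


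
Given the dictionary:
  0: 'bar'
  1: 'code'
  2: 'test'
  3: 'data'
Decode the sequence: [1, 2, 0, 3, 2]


Look up each index in the dictionary:
  1 -> 'code'
  2 -> 'test'
  0 -> 'bar'
  3 -> 'data'
  2 -> 'test'

Decoded: "code test bar data test"


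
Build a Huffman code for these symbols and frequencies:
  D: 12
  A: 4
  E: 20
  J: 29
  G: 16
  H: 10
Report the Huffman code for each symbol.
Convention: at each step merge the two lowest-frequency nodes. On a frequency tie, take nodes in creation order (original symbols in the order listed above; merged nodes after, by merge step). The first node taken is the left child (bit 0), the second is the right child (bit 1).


Huffman tree construction:
Step 1: Merge A(4) + H(10) = 14
Step 2: Merge D(12) + (A+H)(14) = 26
Step 3: Merge G(16) + E(20) = 36
Step 4: Merge (D+(A+H))(26) + J(29) = 55
Step 5: Merge (G+E)(36) + ((D+(A+H))+J)(55) = 91
Read each symbol's code off the tree from the root (left child = 0, right child = 1).

Codes:
  D: 100 (length 3)
  A: 1010 (length 4)
  E: 01 (length 2)
  J: 11 (length 2)
  G: 00 (length 2)
  H: 1011 (length 4)
Average code length: 222/91 = 2.4396 bits/symbol


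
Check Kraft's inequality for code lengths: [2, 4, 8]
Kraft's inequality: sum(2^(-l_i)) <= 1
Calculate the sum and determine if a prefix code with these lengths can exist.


Sum = 2^(-2) + 2^(-4) + 2^(-8)
    = 0.25 + 0.0625 + 0.00390625
    = 81/256 = 0.31640625
Since 0.31640625 <= 1, Kraft's inequality IS satisfied.
A prefix code with these lengths CAN exist.

Kraft sum = 0.31640625. Satisfied.


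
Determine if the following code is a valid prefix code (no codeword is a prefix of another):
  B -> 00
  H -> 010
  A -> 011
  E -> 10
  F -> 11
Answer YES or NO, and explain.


Checking each pair (does one codeword prefix another?):
  B='00' vs H='010': no prefix
  B='00' vs A='011': no prefix
  B='00' vs E='10': no prefix
  B='00' vs F='11': no prefix
  H='010' vs B='00': no prefix
  H='010' vs A='011': no prefix
  H='010' vs E='10': no prefix
  H='010' vs F='11': no prefix
  A='011' vs B='00': no prefix
  A='011' vs H='010': no prefix
  A='011' vs E='10': no prefix
  A='011' vs F='11': no prefix
  E='10' vs B='00': no prefix
  E='10' vs H='010': no prefix
  E='10' vs A='011': no prefix
  E='10' vs F='11': no prefix
  F='11' vs B='00': no prefix
  F='11' vs H='010': no prefix
  F='11' vs A='011': no prefix
  F='11' vs E='10': no prefix
No violation found over all pairs.

YES -- this is a valid prefix code. No codeword is a prefix of any other codeword.


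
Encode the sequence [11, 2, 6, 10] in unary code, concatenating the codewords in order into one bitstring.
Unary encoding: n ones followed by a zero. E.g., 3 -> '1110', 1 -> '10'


Encode each number as n ones followed by a terminating 0:
  11 -> 111111111110 (12 bits)
  2 -> 110 (3 bits)
  6 -> 1111110 (7 bits)
  10 -> 11111111110 (11 bits)
Total length = 12 + 3 + 7 + 11 = 33 bits.

Unary([11, 2, 6, 10]) = 111111111110110111111011111111110 (33 bits)


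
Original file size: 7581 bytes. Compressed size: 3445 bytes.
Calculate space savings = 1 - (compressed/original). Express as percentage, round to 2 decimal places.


ratio = compressed/original = 3445/7581 = 0.454426
savings = 1 - ratio = 1 - 0.454426 = 0.545574
as a percentage: 0.545574 * 100 = 54.56%

Space savings = 1 - 3445/7581 = 54.56%


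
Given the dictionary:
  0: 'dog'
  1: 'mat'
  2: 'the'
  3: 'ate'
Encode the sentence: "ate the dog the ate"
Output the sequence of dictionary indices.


Look up each word in the dictionary:
  'ate' -> 3
  'the' -> 2
  'dog' -> 0
  'the' -> 2
  'ate' -> 3

Encoded: [3, 2, 0, 2, 3]


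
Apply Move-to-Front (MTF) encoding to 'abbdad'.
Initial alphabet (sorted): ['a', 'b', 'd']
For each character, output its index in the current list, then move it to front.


MTF encoding:
'a': index 0 in ['a', 'b', 'd'] -> ['a', 'b', 'd']
'b': index 1 in ['a', 'b', 'd'] -> ['b', 'a', 'd']
'b': index 0 in ['b', 'a', 'd'] -> ['b', 'a', 'd']
'd': index 2 in ['b', 'a', 'd'] -> ['d', 'b', 'a']
'a': index 2 in ['d', 'b', 'a'] -> ['a', 'd', 'b']
'd': index 1 in ['a', 'd', 'b'] -> ['d', 'a', 'b']


Output: [0, 1, 0, 2, 2, 1]


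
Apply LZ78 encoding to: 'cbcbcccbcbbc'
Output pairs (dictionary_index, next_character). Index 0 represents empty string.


LZ78 encoding steps:
Dictionary: {0: ''}
Step 1: w='' (idx 0), next='c' -> output (0, 'c'), add 'c' as idx 1
Step 2: w='' (idx 0), next='b' -> output (0, 'b'), add 'b' as idx 2
Step 3: w='c' (idx 1), next='b' -> output (1, 'b'), add 'cb' as idx 3
Step 4: w='c' (idx 1), next='c' -> output (1, 'c'), add 'cc' as idx 4
Step 5: w='cb' (idx 3), next='c' -> output (3, 'c'), add 'cbc' as idx 5
Step 6: w='b' (idx 2), next='b' -> output (2, 'b'), add 'bb' as idx 6
Step 7: w='c' (idx 1), end of input -> output (1, '')


Encoded: [(0, 'c'), (0, 'b'), (1, 'b'), (1, 'c'), (3, 'c'), (2, 'b'), (1, '')]


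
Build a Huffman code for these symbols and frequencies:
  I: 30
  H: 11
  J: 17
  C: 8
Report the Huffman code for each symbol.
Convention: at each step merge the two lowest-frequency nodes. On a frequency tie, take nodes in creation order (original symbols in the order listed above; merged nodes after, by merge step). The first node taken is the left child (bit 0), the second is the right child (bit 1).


Huffman tree construction:
Step 1: Merge C(8) + H(11) = 19
Step 2: Merge J(17) + (C+H)(19) = 36
Step 3: Merge I(30) + (J+(C+H))(36) = 66
Read each symbol's code off the tree from the root (left child = 0, right child = 1).

Codes:
  I: 0 (length 1)
  H: 111 (length 3)
  J: 10 (length 2)
  C: 110 (length 3)
Average code length: 121/66 = 1.8333 bits/symbol


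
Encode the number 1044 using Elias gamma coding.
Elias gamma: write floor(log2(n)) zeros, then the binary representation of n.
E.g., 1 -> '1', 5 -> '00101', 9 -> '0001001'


num_bits = floor(log2(1044)) + 1 = 11
leading_zeros = num_bits - 1 = 10
binary(1044) = 10000010100

Elias gamma(1044) = '0000000000' + '10000010100' = 000000000010000010100 (21 bits)


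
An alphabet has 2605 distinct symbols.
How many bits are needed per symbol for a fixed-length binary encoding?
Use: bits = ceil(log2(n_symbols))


log2(2605) = 11.3471
Bracket: 2^11 = 2048 < 2605 <= 2^12 = 4096
So ceil(log2(2605)) = 12

bits = ceil(log2(2605)) = ceil(11.3471) = 12 bits


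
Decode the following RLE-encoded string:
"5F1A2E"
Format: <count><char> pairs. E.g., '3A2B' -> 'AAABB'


Expanding each <count><char> pair:
  5F -> 'FFFFF'
  1A -> 'A'
  2E -> 'EE'

Decoded = FFFFFAEE


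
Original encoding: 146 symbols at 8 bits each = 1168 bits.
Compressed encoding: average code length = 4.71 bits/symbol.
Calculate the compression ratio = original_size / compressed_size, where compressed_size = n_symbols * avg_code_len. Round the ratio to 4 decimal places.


original_size = n_symbols * orig_bits = 146 * 8 = 1168 bits
compressed_size = n_symbols * avg_code_len = 146 * 4.71 = 687.66 bits
ratio = original_size / compressed_size = 1168 / 687.66 = 1.6985

Compression ratio = 1.6985


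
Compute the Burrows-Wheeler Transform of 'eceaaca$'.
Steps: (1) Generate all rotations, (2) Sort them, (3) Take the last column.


Rotations (sorted):
  0: $eceaaca -> last char: a
  1: a$eceaac -> last char: c
  2: aaca$ece -> last char: e
  3: aca$ecea -> last char: a
  4: ca$eceaa -> last char: a
  5: ceaaca$e -> last char: e
  6: eaaca$ec -> last char: c
  7: eceaaca$ -> last char: $


BWT = aceaaec$


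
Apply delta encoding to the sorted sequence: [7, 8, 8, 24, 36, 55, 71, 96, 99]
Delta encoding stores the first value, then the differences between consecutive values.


First value: 7
Deltas:
  8 - 7 = 1
  8 - 8 = 0
  24 - 8 = 16
  36 - 24 = 12
  55 - 36 = 19
  71 - 55 = 16
  96 - 71 = 25
  99 - 96 = 3


Delta encoded: [7, 1, 0, 16, 12, 19, 16, 25, 3]


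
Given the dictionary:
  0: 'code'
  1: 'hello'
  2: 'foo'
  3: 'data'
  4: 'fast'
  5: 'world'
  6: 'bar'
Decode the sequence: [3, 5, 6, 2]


Look up each index in the dictionary:
  3 -> 'data'
  5 -> 'world'
  6 -> 'bar'
  2 -> 'foo'

Decoded: "data world bar foo"


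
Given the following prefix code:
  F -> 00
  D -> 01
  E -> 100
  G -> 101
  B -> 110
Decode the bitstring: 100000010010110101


Decoding step by step:
Bits 100 -> E
Bits 00 -> F
Bits 00 -> F
Bits 100 -> E
Bits 101 -> G
Bits 101 -> G
Bits 01 -> D


Decoded message: EFFEGGD


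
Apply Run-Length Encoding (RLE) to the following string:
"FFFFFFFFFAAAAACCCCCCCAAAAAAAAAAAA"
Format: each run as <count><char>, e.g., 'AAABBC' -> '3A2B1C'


Scanning runs left to right:
  i=0: run of 'F' x 9 -> '9F'
  i=9: run of 'A' x 5 -> '5A'
  i=14: run of 'C' x 7 -> '7C'
  i=21: run of 'A' x 12 -> '12A'

RLE = 9F5A7C12A


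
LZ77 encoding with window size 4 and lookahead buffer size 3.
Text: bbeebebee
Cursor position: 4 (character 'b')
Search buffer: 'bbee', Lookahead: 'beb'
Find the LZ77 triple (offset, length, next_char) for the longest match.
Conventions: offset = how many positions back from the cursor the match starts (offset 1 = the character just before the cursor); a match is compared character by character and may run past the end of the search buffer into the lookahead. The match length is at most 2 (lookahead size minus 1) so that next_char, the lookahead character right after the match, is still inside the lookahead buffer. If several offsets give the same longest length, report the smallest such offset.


Try each offset into the search buffer:
  offset=1 (pos 3, char 'e'): match length 0
  offset=2 (pos 2, char 'e'): match length 0
  offset=3 (pos 1, char 'b'): match length 2
  offset=4 (pos 0, char 'b'): match length 1
Longest match has length 2 at offset 3.
next_char = character at position 4 + 2 = 6 -> 'b'

Best match: offset=3, length=2 (matching 'be' starting at position 1)
LZ77 triple: (3, 2, 'b')


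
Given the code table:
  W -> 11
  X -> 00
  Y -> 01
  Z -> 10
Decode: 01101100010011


Decoding:
01 -> Y
10 -> Z
11 -> W
00 -> X
01 -> Y
00 -> X
11 -> W


Result: YZWXYXW


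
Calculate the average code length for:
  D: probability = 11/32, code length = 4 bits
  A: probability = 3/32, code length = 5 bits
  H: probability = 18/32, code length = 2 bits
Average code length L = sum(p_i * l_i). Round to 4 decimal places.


Weighted contributions p_i * l_i:
  D: (11/32) * 4 = 44/32
  A: (3/32) * 5 = 15/32
  H: (18/32) * 2 = 36/32
Sum = (44 + 15 + 36)/32 = 95/32

L = 95/32 = 2.9688 bits/symbol


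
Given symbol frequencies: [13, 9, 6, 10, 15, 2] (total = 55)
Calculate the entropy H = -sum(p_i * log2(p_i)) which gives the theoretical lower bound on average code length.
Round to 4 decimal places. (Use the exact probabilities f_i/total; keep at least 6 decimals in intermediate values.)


Per-symbol terms -p_i * log2(p_i) with p_i = f_i/55:
  p = 13/55 = 0.236364: log2(p) = -2.080920, -p*log2(p) = 0.491854
  p = 9/55 = 0.163636: log2(p) = -2.611435, -p*log2(p) = 0.427326
  p = 6/55 = 0.109091: log2(p) = -3.196397, -p*log2(p) = 0.348698
  p = 10/55 = 0.181818: log2(p) = -2.459432, -p*log2(p) = 0.447169
  p = 15/55 = 0.272727: log2(p) = -1.874469, -p*log2(p) = 0.511219
  p = 2/55 = 0.036364: log2(p) = -4.781360, -p*log2(p) = 0.173868
H = 0.491854 + 0.427326 + 0.348698 + 0.447169 + 0.511219 + 0.173868 = 2.400134

H = 2.4001 bits/symbol


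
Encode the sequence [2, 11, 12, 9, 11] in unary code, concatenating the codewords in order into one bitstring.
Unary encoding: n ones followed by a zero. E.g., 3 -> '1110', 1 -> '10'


Encode each number as n ones followed by a terminating 0:
  2 -> 110 (3 bits)
  11 -> 111111111110 (12 bits)
  12 -> 1111111111110 (13 bits)
  9 -> 1111111110 (10 bits)
  11 -> 111111111110 (12 bits)
Total length = 3 + 12 + 13 + 10 + 12 = 50 bits.

Unary([2, 11, 12, 9, 11]) = 11011111111111011111111111101111111110111111111110 (50 bits)


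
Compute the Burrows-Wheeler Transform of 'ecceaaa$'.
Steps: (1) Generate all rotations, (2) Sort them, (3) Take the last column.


Rotations (sorted):
  0: $ecceaaa -> last char: a
  1: a$ecceaa -> last char: a
  2: aa$eccea -> last char: a
  3: aaa$ecce -> last char: e
  4: cceaaa$e -> last char: e
  5: ceaaa$ec -> last char: c
  6: eaaa$ecc -> last char: c
  7: ecceaaa$ -> last char: $


BWT = aaaeecc$


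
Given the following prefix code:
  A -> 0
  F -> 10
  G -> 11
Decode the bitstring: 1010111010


Decoding step by step:
Bits 10 -> F
Bits 10 -> F
Bits 11 -> G
Bits 10 -> F
Bits 10 -> F


Decoded message: FFGFF


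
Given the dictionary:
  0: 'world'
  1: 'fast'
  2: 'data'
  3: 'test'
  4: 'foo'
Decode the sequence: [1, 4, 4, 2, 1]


Look up each index in the dictionary:
  1 -> 'fast'
  4 -> 'foo'
  4 -> 'foo'
  2 -> 'data'
  1 -> 'fast'

Decoded: "fast foo foo data fast"


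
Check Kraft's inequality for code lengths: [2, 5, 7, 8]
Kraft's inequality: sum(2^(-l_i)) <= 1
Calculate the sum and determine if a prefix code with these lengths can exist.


Sum = 2^(-2) + 2^(-5) + 2^(-7) + 2^(-8)
    = 0.25 + 0.03125 + 0.0078125 + 0.00390625
    = 75/256 = 0.29296875
Since 0.29296875 <= 1, Kraft's inequality IS satisfied.
A prefix code with these lengths CAN exist.

Kraft sum = 0.29296875. Satisfied.


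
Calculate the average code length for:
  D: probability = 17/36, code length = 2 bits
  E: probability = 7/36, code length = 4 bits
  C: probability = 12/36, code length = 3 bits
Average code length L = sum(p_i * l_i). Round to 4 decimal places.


Weighted contributions p_i * l_i:
  D: (17/36) * 2 = 34/36
  E: (7/36) * 4 = 28/36
  C: (12/36) * 3 = 36/36
Sum = (34 + 28 + 36)/36 = 98/36

L = 98/36 = 2.7222 bits/symbol


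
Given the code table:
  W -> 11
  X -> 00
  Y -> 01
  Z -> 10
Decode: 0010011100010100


Decoding:
00 -> X
10 -> Z
01 -> Y
11 -> W
00 -> X
01 -> Y
01 -> Y
00 -> X


Result: XZYWXYYX


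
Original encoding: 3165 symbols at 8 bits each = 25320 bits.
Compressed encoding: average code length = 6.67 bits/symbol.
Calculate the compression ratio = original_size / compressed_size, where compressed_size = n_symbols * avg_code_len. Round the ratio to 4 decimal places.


original_size = n_symbols * orig_bits = 3165 * 8 = 25320 bits
compressed_size = n_symbols * avg_code_len = 3165 * 6.67 = 21110.55 bits
ratio = original_size / compressed_size = 25320 / 21110.55 = 1.1994

Compression ratio = 1.1994


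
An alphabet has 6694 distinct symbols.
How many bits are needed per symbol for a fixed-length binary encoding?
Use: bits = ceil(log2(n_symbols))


log2(6694) = 12.7087
Bracket: 2^12 = 4096 < 6694 <= 2^13 = 8192
So ceil(log2(6694)) = 13

bits = ceil(log2(6694)) = ceil(12.7087) = 13 bits


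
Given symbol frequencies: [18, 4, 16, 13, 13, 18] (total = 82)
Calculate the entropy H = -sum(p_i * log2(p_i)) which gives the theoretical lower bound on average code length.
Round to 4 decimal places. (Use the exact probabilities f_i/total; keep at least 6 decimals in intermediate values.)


Per-symbol terms -p_i * log2(p_i) with p_i = f_i/82:
  p = 18/82 = 0.219512: log2(p) = -2.187627, -p*log2(p) = 0.480211
  p = 4/82 = 0.048780: log2(p) = -4.357552, -p*log2(p) = 0.212564
  p = 16/82 = 0.195122: log2(p) = -2.357552, -p*log2(p) = 0.460010
  p = 13/82 = 0.158537: log2(p) = -2.657112, -p*log2(p) = 0.421250
  p = 13/82 = 0.158537: log2(p) = -2.657112, -p*log2(p) = 0.421250
  p = 18/82 = 0.219512: log2(p) = -2.187627, -p*log2(p) = 0.480211
H = 0.480211 + 0.212564 + 0.460010 + 0.421250 + 0.421250 + 0.480211 = 2.475496

H = 2.4755 bits/symbol


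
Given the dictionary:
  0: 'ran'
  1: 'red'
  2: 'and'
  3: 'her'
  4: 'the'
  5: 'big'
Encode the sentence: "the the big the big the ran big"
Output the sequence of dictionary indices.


Look up each word in the dictionary:
  'the' -> 4
  'the' -> 4
  'big' -> 5
  'the' -> 4
  'big' -> 5
  'the' -> 4
  'ran' -> 0
  'big' -> 5

Encoded: [4, 4, 5, 4, 5, 4, 0, 5]


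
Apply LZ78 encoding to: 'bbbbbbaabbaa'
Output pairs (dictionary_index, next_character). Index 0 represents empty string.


LZ78 encoding steps:
Dictionary: {0: ''}
Step 1: w='' (idx 0), next='b' -> output (0, 'b'), add 'b' as idx 1
Step 2: w='b' (idx 1), next='b' -> output (1, 'b'), add 'bb' as idx 2
Step 3: w='bb' (idx 2), next='b' -> output (2, 'b'), add 'bbb' as idx 3
Step 4: w='' (idx 0), next='a' -> output (0, 'a'), add 'a' as idx 4
Step 5: w='a' (idx 4), next='b' -> output (4, 'b'), add 'ab' as idx 5
Step 6: w='b' (idx 1), next='a' -> output (1, 'a'), add 'ba' as idx 6
Step 7: w='a' (idx 4), end of input -> output (4, '')


Encoded: [(0, 'b'), (1, 'b'), (2, 'b'), (0, 'a'), (4, 'b'), (1, 'a'), (4, '')]


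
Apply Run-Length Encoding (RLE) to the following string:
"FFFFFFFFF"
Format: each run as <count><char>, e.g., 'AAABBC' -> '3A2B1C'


Scanning runs left to right:
  i=0: run of 'F' x 9 -> '9F'

RLE = 9F


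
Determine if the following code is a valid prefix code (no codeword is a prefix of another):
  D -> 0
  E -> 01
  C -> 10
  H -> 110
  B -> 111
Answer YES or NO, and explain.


Checking each pair (does one codeword prefix another?):
  D='0' vs E='01': prefix -- VIOLATION

NO -- this is NOT a valid prefix code. D (0) is a prefix of E (01).


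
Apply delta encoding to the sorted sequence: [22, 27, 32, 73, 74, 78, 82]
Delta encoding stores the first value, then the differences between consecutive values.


First value: 22
Deltas:
  27 - 22 = 5
  32 - 27 = 5
  73 - 32 = 41
  74 - 73 = 1
  78 - 74 = 4
  82 - 78 = 4


Delta encoded: [22, 5, 5, 41, 1, 4, 4]


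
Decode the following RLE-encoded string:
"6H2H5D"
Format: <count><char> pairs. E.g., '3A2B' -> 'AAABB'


Expanding each <count><char> pair:
  6H -> 'HHHHHH'
  2H -> 'HH'
  5D -> 'DDDDD'

Decoded = HHHHHHHHDDDDD


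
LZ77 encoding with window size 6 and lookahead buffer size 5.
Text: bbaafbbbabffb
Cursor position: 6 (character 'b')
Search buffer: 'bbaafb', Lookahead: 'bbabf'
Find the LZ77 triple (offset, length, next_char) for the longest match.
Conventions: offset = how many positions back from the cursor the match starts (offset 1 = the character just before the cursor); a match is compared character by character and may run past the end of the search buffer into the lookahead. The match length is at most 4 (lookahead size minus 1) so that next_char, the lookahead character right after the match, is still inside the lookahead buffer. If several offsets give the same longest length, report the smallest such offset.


Try each offset into the search buffer:
  offset=1 (pos 5, char 'b'): match length 2
  offset=2 (pos 4, char 'f'): match length 0
  offset=3 (pos 3, char 'a'): match length 0
  offset=4 (pos 2, char 'a'): match length 0
  offset=5 (pos 1, char 'b'): match length 1
  offset=6 (pos 0, char 'b'): match length 3
Longest match has length 3 at offset 6.
next_char = character at position 6 + 3 = 9 -> 'b'

Best match: offset=6, length=3 (matching 'bba' starting at position 0)
LZ77 triple: (6, 3, 'b')


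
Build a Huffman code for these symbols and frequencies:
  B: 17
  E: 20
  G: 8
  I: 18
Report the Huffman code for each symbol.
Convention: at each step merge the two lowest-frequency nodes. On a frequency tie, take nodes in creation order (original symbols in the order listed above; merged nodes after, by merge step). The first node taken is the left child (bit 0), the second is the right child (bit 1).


Huffman tree construction:
Step 1: Merge G(8) + B(17) = 25
Step 2: Merge I(18) + E(20) = 38
Step 3: Merge (G+B)(25) + (I+E)(38) = 63
Read each symbol's code off the tree from the root (left child = 0, right child = 1).

Codes:
  B: 01 (length 2)
  E: 11 (length 2)
  G: 00 (length 2)
  I: 10 (length 2)
Average code length: 126/63 = 2.0000 bits/symbol


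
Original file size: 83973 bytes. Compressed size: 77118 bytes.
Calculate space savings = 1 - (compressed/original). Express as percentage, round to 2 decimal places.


ratio = compressed/original = 77118/83973 = 0.918367
savings = 1 - ratio = 1 - 0.918367 = 0.081633
as a percentage: 0.081633 * 100 = 8.16%

Space savings = 1 - 77118/83973 = 8.16%


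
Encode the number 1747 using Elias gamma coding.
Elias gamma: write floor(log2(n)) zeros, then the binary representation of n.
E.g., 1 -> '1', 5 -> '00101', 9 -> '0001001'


num_bits = floor(log2(1747)) + 1 = 11
leading_zeros = num_bits - 1 = 10
binary(1747) = 11011010011

Elias gamma(1747) = '0000000000' + '11011010011' = 000000000011011010011 (21 bits)


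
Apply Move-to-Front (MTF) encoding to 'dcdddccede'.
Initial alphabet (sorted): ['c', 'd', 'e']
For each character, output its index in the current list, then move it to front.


MTF encoding:
'd': index 1 in ['c', 'd', 'e'] -> ['d', 'c', 'e']
'c': index 1 in ['d', 'c', 'e'] -> ['c', 'd', 'e']
'd': index 1 in ['c', 'd', 'e'] -> ['d', 'c', 'e']
'd': index 0 in ['d', 'c', 'e'] -> ['d', 'c', 'e']
'd': index 0 in ['d', 'c', 'e'] -> ['d', 'c', 'e']
'c': index 1 in ['d', 'c', 'e'] -> ['c', 'd', 'e']
'c': index 0 in ['c', 'd', 'e'] -> ['c', 'd', 'e']
'e': index 2 in ['c', 'd', 'e'] -> ['e', 'c', 'd']
'd': index 2 in ['e', 'c', 'd'] -> ['d', 'e', 'c']
'e': index 1 in ['d', 'e', 'c'] -> ['e', 'd', 'c']


Output: [1, 1, 1, 0, 0, 1, 0, 2, 2, 1]


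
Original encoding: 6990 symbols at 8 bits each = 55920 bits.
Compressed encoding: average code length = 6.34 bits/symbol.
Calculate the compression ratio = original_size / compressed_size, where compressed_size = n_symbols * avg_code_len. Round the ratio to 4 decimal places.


original_size = n_symbols * orig_bits = 6990 * 8 = 55920 bits
compressed_size = n_symbols * avg_code_len = 6990 * 6.34 = 44316.6 bits
ratio = original_size / compressed_size = 55920 / 44316.6 = 1.2618

Compression ratio = 1.2618


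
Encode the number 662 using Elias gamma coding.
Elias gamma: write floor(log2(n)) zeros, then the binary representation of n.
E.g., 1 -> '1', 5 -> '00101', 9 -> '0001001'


num_bits = floor(log2(662)) + 1 = 10
leading_zeros = num_bits - 1 = 9
binary(662) = 1010010110

Elias gamma(662) = '000000000' + '1010010110' = 0000000001010010110 (19 bits)


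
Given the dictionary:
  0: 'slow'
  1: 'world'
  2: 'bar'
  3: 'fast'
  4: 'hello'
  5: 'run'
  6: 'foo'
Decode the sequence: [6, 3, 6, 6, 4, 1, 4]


Look up each index in the dictionary:
  6 -> 'foo'
  3 -> 'fast'
  6 -> 'foo'
  6 -> 'foo'
  4 -> 'hello'
  1 -> 'world'
  4 -> 'hello'

Decoded: "foo fast foo foo hello world hello"


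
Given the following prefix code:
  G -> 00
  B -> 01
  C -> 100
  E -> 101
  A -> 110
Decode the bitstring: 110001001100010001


Decoding step by step:
Bits 110 -> A
Bits 00 -> G
Bits 100 -> C
Bits 110 -> A
Bits 00 -> G
Bits 100 -> C
Bits 01 -> B


Decoded message: AGCAGCB


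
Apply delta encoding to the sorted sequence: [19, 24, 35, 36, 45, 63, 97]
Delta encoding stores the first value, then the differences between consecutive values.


First value: 19
Deltas:
  24 - 19 = 5
  35 - 24 = 11
  36 - 35 = 1
  45 - 36 = 9
  63 - 45 = 18
  97 - 63 = 34


Delta encoded: [19, 5, 11, 1, 9, 18, 34]


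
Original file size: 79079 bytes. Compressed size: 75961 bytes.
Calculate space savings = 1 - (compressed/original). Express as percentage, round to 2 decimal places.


ratio = compressed/original = 75961/79079 = 0.960571
savings = 1 - ratio = 1 - 0.960571 = 0.039429
as a percentage: 0.039429 * 100 = 3.94%

Space savings = 1 - 75961/79079 = 3.94%


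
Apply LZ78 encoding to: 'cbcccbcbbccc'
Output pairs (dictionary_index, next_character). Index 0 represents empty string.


LZ78 encoding steps:
Dictionary: {0: ''}
Step 1: w='' (idx 0), next='c' -> output (0, 'c'), add 'c' as idx 1
Step 2: w='' (idx 0), next='b' -> output (0, 'b'), add 'b' as idx 2
Step 3: w='c' (idx 1), next='c' -> output (1, 'c'), add 'cc' as idx 3
Step 4: w='c' (idx 1), next='b' -> output (1, 'b'), add 'cb' as idx 4
Step 5: w='cb' (idx 4), next='b' -> output (4, 'b'), add 'cbb' as idx 5
Step 6: w='cc' (idx 3), next='c' -> output (3, 'c'), add 'ccc' as idx 6


Encoded: [(0, 'c'), (0, 'b'), (1, 'c'), (1, 'b'), (4, 'b'), (3, 'c')]


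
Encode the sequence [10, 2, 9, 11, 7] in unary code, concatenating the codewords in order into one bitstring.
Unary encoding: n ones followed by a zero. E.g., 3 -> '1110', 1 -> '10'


Encode each number as n ones followed by a terminating 0:
  10 -> 11111111110 (11 bits)
  2 -> 110 (3 bits)
  9 -> 1111111110 (10 bits)
  11 -> 111111111110 (12 bits)
  7 -> 11111110 (8 bits)
Total length = 11 + 3 + 10 + 12 + 8 = 44 bits.

Unary([10, 2, 9, 11, 7]) = 11111111110110111111111011111111111011111110 (44 bits)


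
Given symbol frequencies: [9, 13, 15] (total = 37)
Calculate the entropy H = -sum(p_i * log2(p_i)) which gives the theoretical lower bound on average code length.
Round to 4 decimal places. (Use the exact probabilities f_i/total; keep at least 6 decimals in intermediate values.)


Per-symbol terms -p_i * log2(p_i) with p_i = f_i/37:
  p = 9/37 = 0.243243: log2(p) = -2.039528, -p*log2(p) = 0.496101
  p = 13/37 = 0.351351: log2(p) = -1.509014, -p*log2(p) = 0.530194
  p = 15/37 = 0.405405: log2(p) = -1.302563, -p*log2(p) = 0.528066
H = 0.496101 + 0.530194 + 0.528066 = 1.554361

H = 1.5544 bits/symbol


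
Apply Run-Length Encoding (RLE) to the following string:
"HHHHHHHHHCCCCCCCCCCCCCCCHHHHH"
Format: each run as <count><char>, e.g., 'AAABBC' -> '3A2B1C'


Scanning runs left to right:
  i=0: run of 'H' x 9 -> '9H'
  i=9: run of 'C' x 15 -> '15C'
  i=24: run of 'H' x 5 -> '5H'

RLE = 9H15C5H


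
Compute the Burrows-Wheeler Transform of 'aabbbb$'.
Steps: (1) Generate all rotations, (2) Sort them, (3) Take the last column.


Rotations (sorted):
  0: $aabbbb -> last char: b
  1: aabbbb$ -> last char: $
  2: abbbb$a -> last char: a
  3: b$aabbb -> last char: b
  4: bb$aabb -> last char: b
  5: bbb$aab -> last char: b
  6: bbbb$aa -> last char: a


BWT = b$abbba


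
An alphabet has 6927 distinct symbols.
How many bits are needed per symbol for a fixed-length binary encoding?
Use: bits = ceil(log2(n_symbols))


log2(6927) = 12.758
Bracket: 2^12 = 4096 < 6927 <= 2^13 = 8192
So ceil(log2(6927)) = 13

bits = ceil(log2(6927)) = ceil(12.758) = 13 bits


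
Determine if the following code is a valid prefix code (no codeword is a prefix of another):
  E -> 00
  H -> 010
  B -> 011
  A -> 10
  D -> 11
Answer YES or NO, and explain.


Checking each pair (does one codeword prefix another?):
  E='00' vs H='010': no prefix
  E='00' vs B='011': no prefix
  E='00' vs A='10': no prefix
  E='00' vs D='11': no prefix
  H='010' vs E='00': no prefix
  H='010' vs B='011': no prefix
  H='010' vs A='10': no prefix
  H='010' vs D='11': no prefix
  B='011' vs E='00': no prefix
  B='011' vs H='010': no prefix
  B='011' vs A='10': no prefix
  B='011' vs D='11': no prefix
  A='10' vs E='00': no prefix
  A='10' vs H='010': no prefix
  A='10' vs B='011': no prefix
  A='10' vs D='11': no prefix
  D='11' vs E='00': no prefix
  D='11' vs H='010': no prefix
  D='11' vs B='011': no prefix
  D='11' vs A='10': no prefix
No violation found over all pairs.

YES -- this is a valid prefix code. No codeword is a prefix of any other codeword.


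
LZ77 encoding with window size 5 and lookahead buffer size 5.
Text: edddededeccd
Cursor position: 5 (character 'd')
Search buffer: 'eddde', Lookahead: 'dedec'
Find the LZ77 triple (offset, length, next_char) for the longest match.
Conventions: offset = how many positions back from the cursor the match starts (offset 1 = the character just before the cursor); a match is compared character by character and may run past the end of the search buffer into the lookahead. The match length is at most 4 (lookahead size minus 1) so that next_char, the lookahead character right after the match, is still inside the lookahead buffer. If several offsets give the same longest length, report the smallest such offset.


Try each offset into the search buffer:
  offset=1 (pos 4, char 'e'): match length 0
  offset=2 (pos 3, char 'd'): match length 4
  offset=3 (pos 2, char 'd'): match length 1
  offset=4 (pos 1, char 'd'): match length 1
  offset=5 (pos 0, char 'e'): match length 0
Longest match has length 4 at offset 2.
next_char = character at position 5 + 4 = 9 -> 'c'

Best match: offset=2, length=4 (matching 'dede' starting at position 3)
LZ77 triple: (2, 4, 'c')


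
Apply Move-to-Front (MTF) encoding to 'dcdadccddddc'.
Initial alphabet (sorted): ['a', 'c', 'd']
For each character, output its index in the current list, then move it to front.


MTF encoding:
'd': index 2 in ['a', 'c', 'd'] -> ['d', 'a', 'c']
'c': index 2 in ['d', 'a', 'c'] -> ['c', 'd', 'a']
'd': index 1 in ['c', 'd', 'a'] -> ['d', 'c', 'a']
'a': index 2 in ['d', 'c', 'a'] -> ['a', 'd', 'c']
'd': index 1 in ['a', 'd', 'c'] -> ['d', 'a', 'c']
'c': index 2 in ['d', 'a', 'c'] -> ['c', 'd', 'a']
'c': index 0 in ['c', 'd', 'a'] -> ['c', 'd', 'a']
'd': index 1 in ['c', 'd', 'a'] -> ['d', 'c', 'a']
'd': index 0 in ['d', 'c', 'a'] -> ['d', 'c', 'a']
'd': index 0 in ['d', 'c', 'a'] -> ['d', 'c', 'a']
'd': index 0 in ['d', 'c', 'a'] -> ['d', 'c', 'a']
'c': index 1 in ['d', 'c', 'a'] -> ['c', 'd', 'a']


Output: [2, 2, 1, 2, 1, 2, 0, 1, 0, 0, 0, 1]


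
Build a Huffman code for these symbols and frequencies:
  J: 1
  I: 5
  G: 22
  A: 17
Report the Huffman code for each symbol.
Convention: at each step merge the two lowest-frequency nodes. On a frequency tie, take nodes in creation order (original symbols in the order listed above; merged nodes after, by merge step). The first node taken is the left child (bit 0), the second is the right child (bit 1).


Huffman tree construction:
Step 1: Merge J(1) + I(5) = 6
Step 2: Merge (J+I)(6) + A(17) = 23
Step 3: Merge G(22) + ((J+I)+A)(23) = 45
Read each symbol's code off the tree from the root (left child = 0, right child = 1).

Codes:
  J: 100 (length 3)
  I: 101 (length 3)
  G: 0 (length 1)
  A: 11 (length 2)
Average code length: 74/45 = 1.6444 bits/symbol


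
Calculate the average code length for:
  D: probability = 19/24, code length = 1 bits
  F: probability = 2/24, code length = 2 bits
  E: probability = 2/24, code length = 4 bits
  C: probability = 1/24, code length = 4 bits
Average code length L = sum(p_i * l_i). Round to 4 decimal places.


Weighted contributions p_i * l_i:
  D: (19/24) * 1 = 19/24
  F: (2/24) * 2 = 4/24
  E: (2/24) * 4 = 8/24
  C: (1/24) * 4 = 4/24
Sum = (19 + 4 + 8 + 4)/24 = 35/24

L = 35/24 = 1.4583 bits/symbol


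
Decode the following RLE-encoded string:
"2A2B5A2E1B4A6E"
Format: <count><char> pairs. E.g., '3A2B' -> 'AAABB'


Expanding each <count><char> pair:
  2A -> 'AA'
  2B -> 'BB'
  5A -> 'AAAAA'
  2E -> 'EE'
  1B -> 'B'
  4A -> 'AAAA'
  6E -> 'EEEEEE'

Decoded = AABBAAAAAEEBAAAAEEEEEE


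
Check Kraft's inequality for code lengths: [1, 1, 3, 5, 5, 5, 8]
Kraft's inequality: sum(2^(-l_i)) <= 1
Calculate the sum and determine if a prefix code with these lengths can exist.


Sum = 2^(-1) + 2^(-1) + 2^(-3) + 2^(-5) + 2^(-5) + 2^(-5) + 2^(-8)
    = 0.5 + 0.5 + 0.125 + 0.03125 + 0.03125 + 0.03125 + 0.00390625
    = 313/256 = 1.22265625
Since 1.22265625 > 1, Kraft's inequality is NOT satisfied.
A prefix code with these lengths CANNOT exist.

Kraft sum = 1.22265625. Not satisfied.


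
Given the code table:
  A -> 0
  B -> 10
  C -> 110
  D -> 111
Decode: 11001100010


Decoding:
110 -> C
0 -> A
110 -> C
0 -> A
0 -> A
10 -> B


Result: CACAAB


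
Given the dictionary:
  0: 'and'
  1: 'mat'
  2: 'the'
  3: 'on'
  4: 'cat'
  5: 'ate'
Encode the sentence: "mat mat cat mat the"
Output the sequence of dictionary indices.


Look up each word in the dictionary:
  'mat' -> 1
  'mat' -> 1
  'cat' -> 4
  'mat' -> 1
  'the' -> 2

Encoded: [1, 1, 4, 1, 2]
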